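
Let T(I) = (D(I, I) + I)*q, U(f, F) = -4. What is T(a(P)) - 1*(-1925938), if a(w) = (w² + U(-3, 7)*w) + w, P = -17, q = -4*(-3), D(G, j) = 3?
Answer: 1930054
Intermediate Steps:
q = 12
a(w) = w² - 3*w (a(w) = (w² - 4*w) + w = w² - 3*w)
T(I) = 36 + 12*I (T(I) = (3 + I)*12 = 36 + 12*I)
T(a(P)) - 1*(-1925938) = (36 + 12*(-17*(-3 - 17))) - 1*(-1925938) = (36 + 12*(-17*(-20))) + 1925938 = (36 + 12*340) + 1925938 = (36 + 4080) + 1925938 = 4116 + 1925938 = 1930054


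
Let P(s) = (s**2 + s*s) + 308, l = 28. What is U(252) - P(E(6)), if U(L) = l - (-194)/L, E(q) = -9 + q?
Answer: -37451/126 ≈ -297.23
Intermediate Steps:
P(s) = 308 + 2*s**2 (P(s) = (s**2 + s**2) + 308 = 2*s**2 + 308 = 308 + 2*s**2)
U(L) = 28 + 194/L (U(L) = 28 - (-194)/L = 28 + 194/L)
U(252) - P(E(6)) = (28 + 194/252) - (308 + 2*(-9 + 6)**2) = (28 + 194*(1/252)) - (308 + 2*(-3)**2) = (28 + 97/126) - (308 + 2*9) = 3625/126 - (308 + 18) = 3625/126 - 1*326 = 3625/126 - 326 = -37451/126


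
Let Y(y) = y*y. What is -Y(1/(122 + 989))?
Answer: -1/1234321 ≈ -8.1016e-7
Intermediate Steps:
Y(y) = y²
-Y(1/(122 + 989)) = -(1/(122 + 989))² = -(1/1111)² = -1*1/1234321 = -1/1234321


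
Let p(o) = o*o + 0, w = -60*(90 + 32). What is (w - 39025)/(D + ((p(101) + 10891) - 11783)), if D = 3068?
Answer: -46345/12377 ≈ -3.7444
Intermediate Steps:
w = -7320 (w = -60*122 = -7320)
p(o) = o**2 (p(o) = o**2 + 0 = o**2)
(w - 39025)/(D + ((p(101) + 10891) - 11783)) = (-7320 - 39025)/(3068 + ((101**2 + 10891) - 11783)) = -46345/(3068 + ((10201 + 10891) - 11783)) = -46345/(3068 + (21092 - 11783)) = -46345/(3068 + 9309) = -46345/12377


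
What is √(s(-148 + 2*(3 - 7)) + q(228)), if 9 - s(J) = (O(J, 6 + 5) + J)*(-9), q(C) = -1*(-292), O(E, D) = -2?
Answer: I*√1121 ≈ 33.481*I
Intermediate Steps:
q(C) = 292
s(J) = -9 + 9*J (s(J) = 9 - (-2 + J)*(-9) = 9 - (18 - 9*J) = 9 + (-18 + 9*J) = -9 + 9*J)
√(s(-148 + 2*(3 - 7)) + q(228)) = √((-9 + 9*(-148 + 2*(3 - 7))) + 292) = √((-9 + 9*(-148 + 2*(-4))) + 292) = √((-9 + 9*(-148 - 8)) + 292) = √((-9 + 9*(-156)) + 292) = √((-9 - 1404) + 292) = √(-1413 + 292) = √(-1121) = I*√1121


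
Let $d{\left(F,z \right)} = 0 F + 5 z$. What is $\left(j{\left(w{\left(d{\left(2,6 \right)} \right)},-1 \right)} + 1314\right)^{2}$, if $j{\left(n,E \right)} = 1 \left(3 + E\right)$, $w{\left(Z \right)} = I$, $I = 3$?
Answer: $1731856$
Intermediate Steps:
$d{\left(F,z \right)} = 5 z$ ($d{\left(F,z \right)} = 0 + 5 z = 5 z$)
$w{\left(Z \right)} = 3$
$j{\left(n,E \right)} = 3 + E$
$\left(j{\left(w{\left(d{\left(2,6 \right)} \right)},-1 \right)} + 1314\right)^{2} = \left(\left(3 - 1\right) + 1314\right)^{2} = \left(2 + 1314\right)^{2} = 1316^{2} = 1731856$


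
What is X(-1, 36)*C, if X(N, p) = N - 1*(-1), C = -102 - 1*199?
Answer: 0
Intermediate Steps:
C = -301 (C = -102 - 199 = -301)
X(N, p) = 1 + N (X(N, p) = N + 1 = 1 + N)
X(-1, 36)*C = (1 - 1)*(-301) = 0*(-301) = 0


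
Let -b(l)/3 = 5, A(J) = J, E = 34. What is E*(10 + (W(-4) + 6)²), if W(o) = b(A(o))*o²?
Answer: 1862044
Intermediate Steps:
b(l) = -15 (b(l) = -3*5 = -15)
W(o) = -15*o²
E*(10 + (W(-4) + 6)²) = 34*(10 + (-15*(-4)² + 6)²) = 34*(10 + (-15*16 + 6)²) = 34*(10 + (-240 + 6)²) = 34*(10 + (-234)²) = 34*(10 + 54756) = 34*54766 = 1862044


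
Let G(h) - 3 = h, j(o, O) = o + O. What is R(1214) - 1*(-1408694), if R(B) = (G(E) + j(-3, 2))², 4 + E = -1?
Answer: 1408703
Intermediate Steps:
j(o, O) = O + o
E = -5 (E = -4 - 1 = -5)
G(h) = 3 + h
R(B) = 9 (R(B) = ((3 - 5) + (2 - 3))² = (-2 - 1)² = (-3)² = 9)
R(1214) - 1*(-1408694) = 9 - 1*(-1408694) = 9 + 1408694 = 1408703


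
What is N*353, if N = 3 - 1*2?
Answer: 353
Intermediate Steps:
N = 1 (N = 3 - 2 = 1)
N*353 = 1*353 = 353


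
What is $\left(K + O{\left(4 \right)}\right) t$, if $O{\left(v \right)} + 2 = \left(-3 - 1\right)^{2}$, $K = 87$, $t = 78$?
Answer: $7878$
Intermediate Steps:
$O{\left(v \right)} = 14$ ($O{\left(v \right)} = -2 + \left(-3 - 1\right)^{2} = -2 + \left(-4\right)^{2} = -2 + 16 = 14$)
$\left(K + O{\left(4 \right)}\right) t = \left(87 + 14\right) 78 = 101 \cdot 78 = 7878$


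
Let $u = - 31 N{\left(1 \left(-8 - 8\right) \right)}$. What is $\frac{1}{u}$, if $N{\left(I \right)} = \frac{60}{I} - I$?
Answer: $- \frac{4}{1519} \approx -0.0026333$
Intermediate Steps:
$N{\left(I \right)} = - I + \frac{60}{I}$
$u = - \frac{1519}{4}$ ($u = - 31 \left(- 1 \left(-8 - 8\right) + \frac{60}{1 \left(-8 - 8\right)}\right) = - 31 \left(- 1 \left(-16\right) + \frac{60}{1 \left(-16\right)}\right) = - 31 \left(\left(-1\right) \left(-16\right) + \frac{60}{-16}\right) = - 31 \left(16 + 60 \left(- \frac{1}{16}\right)\right) = - 31 \left(16 - \frac{15}{4}\right) = \left(-31\right) \frac{49}{4} = - \frac{1519}{4} \approx -379.75$)
$\frac{1}{u} = \frac{1}{- \frac{1519}{4}} = - \frac{4}{1519}$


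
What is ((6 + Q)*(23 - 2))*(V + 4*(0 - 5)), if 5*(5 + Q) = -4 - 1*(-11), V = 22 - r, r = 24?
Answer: -5544/5 ≈ -1108.8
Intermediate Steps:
V = -2 (V = 22 - 1*24 = 22 - 24 = -2)
Q = -18/5 (Q = -5 + (-4 - 1*(-11))/5 = -5 + (-4 + 11)/5 = -5 + (⅕)*7 = -5 + 7/5 = -18/5 ≈ -3.6000)
((6 + Q)*(23 - 2))*(V + 4*(0 - 5)) = ((6 - 18/5)*(23 - 2))*(-2 + 4*(0 - 5)) = ((12/5)*21)*(-2 + 4*(-5)) = 252*(-2 - 20)/5 = (252/5)*(-22) = -5544/5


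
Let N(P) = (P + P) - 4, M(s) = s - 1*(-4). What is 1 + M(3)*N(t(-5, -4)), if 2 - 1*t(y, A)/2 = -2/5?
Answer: 201/5 ≈ 40.200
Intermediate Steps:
t(y, A) = 24/5 (t(y, A) = 4 - (-4)/5 = 4 - 2*(-⅖) = 4 + ⅘ = 24/5)
M(s) = 4 + s (M(s) = s + 4 = 4 + s)
N(P) = -4 + 2*P (N(P) = 2*P - 4 = -4 + 2*P)
1 + M(3)*N(t(-5, -4)) = 1 + (4 + 3)*(-4 + 2*(24/5)) = 1 + 7*(-4 + 48/5) = 1 + 7*(28/5) = 1 + 196/5 = 201/5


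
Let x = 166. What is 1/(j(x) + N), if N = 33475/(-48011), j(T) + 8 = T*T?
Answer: 48011/1322573553 ≈ 3.6301e-5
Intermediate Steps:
j(T) = -8 + T² (j(T) = -8 + T*T = -8 + T²)
N = -33475/48011 (N = 33475*(-1/48011) = -33475/48011 ≈ -0.69724)
1/(j(x) + N) = 1/((-8 + 166²) - 33475/48011) = 1/((-8 + 27556) - 33475/48011) = 1/(27548 - 33475/48011) = 1/(1322573553/48011) = 48011/1322573553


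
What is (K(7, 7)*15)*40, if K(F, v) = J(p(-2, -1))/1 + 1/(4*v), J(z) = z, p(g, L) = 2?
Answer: 8550/7 ≈ 1221.4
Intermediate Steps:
K(F, v) = 2 + 1/(4*v) (K(F, v) = 2/1 + 1/(4*v) = 2*1 + 1/(4*v) = 2 + 1/(4*v))
(K(7, 7)*15)*40 = ((2 + (¼)/7)*15)*40 = ((2 + (¼)*(⅐))*15)*40 = ((2 + 1/28)*15)*40 = ((57/28)*15)*40 = (855/28)*40 = 8550/7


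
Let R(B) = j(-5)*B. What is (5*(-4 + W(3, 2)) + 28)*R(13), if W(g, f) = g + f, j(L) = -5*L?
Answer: 10725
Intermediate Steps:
W(g, f) = f + g
R(B) = 25*B (R(B) = (-5*(-5))*B = 25*B)
(5*(-4 + W(3, 2)) + 28)*R(13) = (5*(-4 + (2 + 3)) + 28)*(25*13) = (5*(-4 + 5) + 28)*325 = (5*1 + 28)*325 = (5 + 28)*325 = 33*325 = 10725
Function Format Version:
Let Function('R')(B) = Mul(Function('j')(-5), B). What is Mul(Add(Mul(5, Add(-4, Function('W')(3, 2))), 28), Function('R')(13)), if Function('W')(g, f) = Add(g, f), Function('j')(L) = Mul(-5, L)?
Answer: 10725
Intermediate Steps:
Function('W')(g, f) = Add(f, g)
Function('R')(B) = Mul(25, B) (Function('R')(B) = Mul(Mul(-5, -5), B) = Mul(25, B))
Mul(Add(Mul(5, Add(-4, Function('W')(3, 2))), 28), Function('R')(13)) = Mul(Add(Mul(5, Add(-4, Add(2, 3))), 28), Mul(25, 13)) = Mul(Add(Mul(5, Add(-4, 5)), 28), 325) = Mul(Add(Mul(5, 1), 28), 325) = Mul(Add(5, 28), 325) = Mul(33, 325) = 10725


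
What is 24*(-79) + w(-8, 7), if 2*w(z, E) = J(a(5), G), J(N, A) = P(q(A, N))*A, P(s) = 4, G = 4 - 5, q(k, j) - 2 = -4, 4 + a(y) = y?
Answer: -1898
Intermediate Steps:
a(y) = -4 + y
q(k, j) = -2 (q(k, j) = 2 - 4 = -2)
G = -1
J(N, A) = 4*A
w(z, E) = -2 (w(z, E) = (4*(-1))/2 = (½)*(-4) = -2)
24*(-79) + w(-8, 7) = 24*(-79) - 2 = -1896 - 2 = -1898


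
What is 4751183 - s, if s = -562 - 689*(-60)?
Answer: 4710405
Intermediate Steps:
s = 40778 (s = -562 + 41340 = 40778)
4751183 - s = 4751183 - 1*40778 = 4751183 - 40778 = 4710405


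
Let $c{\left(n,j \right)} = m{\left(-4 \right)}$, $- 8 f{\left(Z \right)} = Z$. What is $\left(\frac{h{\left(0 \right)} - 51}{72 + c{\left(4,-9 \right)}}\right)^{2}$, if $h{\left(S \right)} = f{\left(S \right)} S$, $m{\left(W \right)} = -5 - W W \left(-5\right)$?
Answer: $\frac{289}{2401} \approx 0.12037$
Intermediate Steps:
$f{\left(Z \right)} = - \frac{Z}{8}$
$m{\left(W \right)} = -5 + 5 W^{2}$ ($m{\left(W \right)} = -5 - W^{2} \left(-5\right) = -5 - - 5 W^{2} = -5 + 5 W^{2}$)
$h{\left(S \right)} = - \frac{S^{2}}{8}$ ($h{\left(S \right)} = - \frac{S}{8} S = - \frac{S^{2}}{8}$)
$c{\left(n,j \right)} = 75$ ($c{\left(n,j \right)} = -5 + 5 \left(-4\right)^{2} = -5 + 5 \cdot 16 = -5 + 80 = 75$)
$\left(\frac{h{\left(0 \right)} - 51}{72 + c{\left(4,-9 \right)}}\right)^{2} = \left(\frac{- \frac{0^{2}}{8} - 51}{72 + 75}\right)^{2} = \left(\frac{\left(- \frac{1}{8}\right) 0 - 51}{147}\right)^{2} = \left(\left(0 - 51\right) \frac{1}{147}\right)^{2} = \left(\left(-51\right) \frac{1}{147}\right)^{2} = \left(- \frac{17}{49}\right)^{2} = \frac{289}{2401}$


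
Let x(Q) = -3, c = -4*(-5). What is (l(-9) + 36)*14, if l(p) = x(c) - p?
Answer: 588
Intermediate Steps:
c = 20
l(p) = -3 - p
(l(-9) + 36)*14 = ((-3 - 1*(-9)) + 36)*14 = ((-3 + 9) + 36)*14 = (6 + 36)*14 = 42*14 = 588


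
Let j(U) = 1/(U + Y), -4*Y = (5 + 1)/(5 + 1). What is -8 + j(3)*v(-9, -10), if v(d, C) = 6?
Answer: -64/11 ≈ -5.8182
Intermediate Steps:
Y = -¼ (Y = -(5 + 1)/(4*(5 + 1)) = -3/(2*6) = -¼*1 = -¼ ≈ -0.25000)
j(U) = 1/(-¼ + U) (j(U) = 1/(U - ¼) = 1/(-¼ + U))
-8 + j(3)*v(-9, -10) = -8 + (4/(-1 + 4*3))*6 = -8 + (4/(-1 + 12))*6 = -8 + (4/11)*6 = -8 + 24/11 = -64/11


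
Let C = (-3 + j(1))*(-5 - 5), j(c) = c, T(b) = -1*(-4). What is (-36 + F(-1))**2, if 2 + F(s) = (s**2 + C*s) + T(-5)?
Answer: 2809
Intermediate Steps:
T(b) = 4
C = 20 (C = (-3 + 1)*(-5 - 5) = -2*(-10) = 20)
F(s) = 2 + s**2 + 20*s (F(s) = -2 + ((s**2 + 20*s) + 4) = -2 + (4 + s**2 + 20*s) = 2 + s**2 + 20*s)
(-36 + F(-1))**2 = (-36 + (2 + (-1)**2 + 20*(-1)))**2 = (-36 + (2 + 1 - 20))**2 = (-36 - 17)**2 = (-53)**2 = 2809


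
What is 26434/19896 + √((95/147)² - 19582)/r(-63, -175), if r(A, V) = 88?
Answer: 13217/9948 + I*√423138413/12936 ≈ 1.3286 + 1.5902*I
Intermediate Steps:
26434/19896 + √((95/147)² - 19582)/r(-63, -175) = 26434/19896 + √((95/147)² - 19582)/88 = 26434*(1/19896) + √((95*(1/147))² - 19582)*(1/88) = 13217/9948 + √((95/147)² - 19582)*(1/88) = 13217/9948 + √(9025/21609 - 19582)*(1/88) = 13217/9948 + √(-423138413/21609)*(1/88) = 13217/9948 + (I*√423138413/147)*(1/88) = 13217/9948 + I*√423138413/12936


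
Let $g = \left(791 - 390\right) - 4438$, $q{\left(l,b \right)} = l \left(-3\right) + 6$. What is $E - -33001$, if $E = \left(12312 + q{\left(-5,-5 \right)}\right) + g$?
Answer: $41297$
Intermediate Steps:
$q{\left(l,b \right)} = 6 - 3 l$ ($q{\left(l,b \right)} = - 3 l + 6 = 6 - 3 l$)
$g = -4037$ ($g = \left(791 - 390\right) - 4438 = 401 - 4438 = -4037$)
$E = 8296$ ($E = \left(12312 + \left(6 - -15\right)\right) - 4037 = \left(12312 + \left(6 + 15\right)\right) - 4037 = \left(12312 + 21\right) - 4037 = 12333 - 4037 = 8296$)
$E - -33001 = 8296 - -33001 = 8296 + 33001 = 41297$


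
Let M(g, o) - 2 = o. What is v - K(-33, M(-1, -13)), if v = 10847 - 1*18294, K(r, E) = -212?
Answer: -7235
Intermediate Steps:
M(g, o) = 2 + o
v = -7447 (v = 10847 - 18294 = -7447)
v - K(-33, M(-1, -13)) = -7447 - 1*(-212) = -7447 + 212 = -7235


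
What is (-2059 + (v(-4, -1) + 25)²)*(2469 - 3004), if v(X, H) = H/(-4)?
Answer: 12167505/16 ≈ 7.6047e+5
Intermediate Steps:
v(X, H) = -H/4 (v(X, H) = H*(-¼) = -H/4)
(-2059 + (v(-4, -1) + 25)²)*(2469 - 3004) = (-2059 + (-¼*(-1) + 25)²)*(2469 - 3004) = (-2059 + (¼ + 25)²)*(-535) = (-2059 + (101/4)²)*(-535) = (-2059 + 10201/16)*(-535) = -22743/16*(-535) = 12167505/16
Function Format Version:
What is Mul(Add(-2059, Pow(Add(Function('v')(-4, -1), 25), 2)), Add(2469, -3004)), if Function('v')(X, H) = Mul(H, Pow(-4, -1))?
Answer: Rational(12167505, 16) ≈ 7.6047e+5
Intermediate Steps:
Function('v')(X, H) = Mul(Rational(-1, 4), H) (Function('v')(X, H) = Mul(H, Rational(-1, 4)) = Mul(Rational(-1, 4), H))
Mul(Add(-2059, Pow(Add(Function('v')(-4, -1), 25), 2)), Add(2469, -3004)) = Mul(Add(-2059, Pow(Add(Mul(Rational(-1, 4), -1), 25), 2)), Add(2469, -3004)) = Mul(Add(-2059, Pow(Add(Rational(1, 4), 25), 2)), -535) = Mul(Add(-2059, Pow(Rational(101, 4), 2)), -535) = Mul(Add(-2059, Rational(10201, 16)), -535) = Mul(Rational(-22743, 16), -535) = Rational(12167505, 16)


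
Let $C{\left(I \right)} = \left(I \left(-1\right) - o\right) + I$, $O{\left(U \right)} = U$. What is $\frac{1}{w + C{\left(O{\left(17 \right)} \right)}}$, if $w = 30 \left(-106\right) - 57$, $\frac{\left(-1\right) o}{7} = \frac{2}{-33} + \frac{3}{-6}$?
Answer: $- \frac{66}{213901} \approx -0.00030855$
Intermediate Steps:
$o = \frac{259}{66}$ ($o = - 7 \left(\frac{2}{-33} + \frac{3}{-6}\right) = - 7 \left(2 \left(- \frac{1}{33}\right) + 3 \left(- \frac{1}{6}\right)\right) = - 7 \left(- \frac{2}{33} - \frac{1}{2}\right) = \left(-7\right) \left(- \frac{37}{66}\right) = \frac{259}{66} \approx 3.9242$)
$C{\left(I \right)} = - \frac{259}{66}$ ($C{\left(I \right)} = \left(I \left(-1\right) - \frac{259}{66}\right) + I = \left(- I - \frac{259}{66}\right) + I = \left(- \frac{259}{66} - I\right) + I = - \frac{259}{66}$)
$w = -3237$ ($w = -3180 - 57 = -3237$)
$\frac{1}{w + C{\left(O{\left(17 \right)} \right)}} = \frac{1}{-3237 - \frac{259}{66}} = \frac{1}{- \frac{213901}{66}} = - \frac{66}{213901}$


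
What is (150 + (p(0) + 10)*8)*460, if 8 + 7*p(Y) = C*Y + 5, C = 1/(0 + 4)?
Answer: 729560/7 ≈ 1.0422e+5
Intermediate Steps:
C = ¼ (C = 1/4 = ¼ ≈ 0.25000)
p(Y) = -3/7 + Y/28 (p(Y) = -8/7 + (Y/4 + 5)/7 = -8/7 + (5 + Y/4)/7 = -8/7 + (5/7 + Y/28) = -3/7 + Y/28)
(150 + (p(0) + 10)*8)*460 = (150 + ((-3/7 + (1/28)*0) + 10)*8)*460 = (150 + ((-3/7 + 0) + 10)*8)*460 = (150 + (-3/7 + 10)*8)*460 = (150 + (67/7)*8)*460 = (150 + 536/7)*460 = (1586/7)*460 = 729560/7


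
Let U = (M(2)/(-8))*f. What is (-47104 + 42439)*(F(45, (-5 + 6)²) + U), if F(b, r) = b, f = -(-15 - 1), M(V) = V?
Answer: -191265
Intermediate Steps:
f = 16 (f = -1*(-16) = 16)
U = -4 (U = (2/(-8))*16 = -⅛*2*16 = -¼*16 = -4)
(-47104 + 42439)*(F(45, (-5 + 6)²) + U) = (-47104 + 42439)*(45 - 4) = -4665*41 = -191265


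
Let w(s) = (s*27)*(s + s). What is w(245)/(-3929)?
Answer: -3241350/3929 ≈ -824.98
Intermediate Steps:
w(s) = 54*s**2 (w(s) = (27*s)*(2*s) = 54*s**2)
w(245)/(-3929) = (54*245**2)/(-3929) = (54*60025)*(-1/3929) = 3241350*(-1/3929) = -3241350/3929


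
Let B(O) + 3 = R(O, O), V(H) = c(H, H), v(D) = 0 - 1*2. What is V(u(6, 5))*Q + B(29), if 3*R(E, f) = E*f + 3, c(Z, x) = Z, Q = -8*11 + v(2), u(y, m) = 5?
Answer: -515/3 ≈ -171.67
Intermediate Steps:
v(D) = -2 (v(D) = 0 - 2 = -2)
Q = -90 (Q = -8*11 - 2 = -88 - 2 = -90)
R(E, f) = 1 + E*f/3 (R(E, f) = (E*f + 3)/3 = (3 + E*f)/3 = 1 + E*f/3)
V(H) = H
B(O) = -2 + O²/3 (B(O) = -3 + (1 + O*O/3) = -3 + (1 + O²/3) = -2 + O²/3)
V(u(6, 5))*Q + B(29) = 5*(-90) + (-2 + (⅓)*29²) = -450 + (-2 + (⅓)*841) = -450 + (-2 + 841/3) = -450 + 835/3 = -515/3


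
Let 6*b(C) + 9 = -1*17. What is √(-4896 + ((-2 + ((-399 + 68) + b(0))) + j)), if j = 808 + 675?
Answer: I*√33753/3 ≈ 61.24*I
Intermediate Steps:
j = 1483
b(C) = -13/3 (b(C) = -3/2 + (-1*17)/6 = -3/2 + (⅙)*(-17) = -3/2 - 17/6 = -13/3)
√(-4896 + ((-2 + ((-399 + 68) + b(0))) + j)) = √(-4896 + ((-2 + ((-399 + 68) - 13/3)) + 1483)) = √(-4896 + ((-2 + (-331 - 13/3)) + 1483)) = √(-4896 + ((-2 - 1006/3) + 1483)) = √(-4896 + (-1012/3 + 1483)) = √(-4896 + 3437/3) = √(-11251/3) = I*√33753/3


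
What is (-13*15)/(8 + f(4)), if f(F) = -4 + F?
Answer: -195/8 ≈ -24.375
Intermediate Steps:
(-13*15)/(8 + f(4)) = (-13*15)/(8 + (-4 + 4)) = -195/(8 + 0) = -195/8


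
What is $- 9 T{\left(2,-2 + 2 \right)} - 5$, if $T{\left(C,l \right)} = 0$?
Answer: $-5$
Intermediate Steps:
$- 9 T{\left(2,-2 + 2 \right)} - 5 = \left(-9\right) 0 - 5 = 0 - 5 = -5$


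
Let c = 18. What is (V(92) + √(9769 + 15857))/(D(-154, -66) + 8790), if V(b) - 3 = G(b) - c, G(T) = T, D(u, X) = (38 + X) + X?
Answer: 77/8696 + √25626/8696 ≈ 0.027263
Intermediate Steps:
D(u, X) = 38 + 2*X
V(b) = -15 + b (V(b) = 3 + (b - 1*18) = 3 + (b - 18) = 3 + (-18 + b) = -15 + b)
(V(92) + √(9769 + 15857))/(D(-154, -66) + 8790) = ((-15 + 92) + √(9769 + 15857))/((38 + 2*(-66)) + 8790) = (77 + √25626)/((38 - 132) + 8790) = (77 + √25626)/(-94 + 8790) = (77 + √25626)/8696 = (77 + √25626)*(1/8696) = 77/8696 + √25626/8696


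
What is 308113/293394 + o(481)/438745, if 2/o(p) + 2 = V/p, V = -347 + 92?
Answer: 164517475226117/156658508195010 ≈ 1.0502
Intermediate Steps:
V = -255
o(p) = 2/(-2 - 255/p)
308113/293394 + o(481)/438745 = 308113/293394 - 2*481/(255 + 2*481)/438745 = 308113*(1/293394) - 2*481/(255 + 962)*(1/438745) = 308113/293394 - 2*481/1217*(1/438745) = 308113/293394 - 2*481*1/1217*(1/438745) = 308113/293394 - 962/1217*1/438745 = 308113/293394 - 962/533952665 = 164517475226117/156658508195010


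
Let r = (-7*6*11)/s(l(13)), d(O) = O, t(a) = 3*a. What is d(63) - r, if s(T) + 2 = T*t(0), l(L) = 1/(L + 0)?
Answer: -168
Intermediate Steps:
l(L) = 1/L
s(T) = -2 (s(T) = -2 + T*(3*0) = -2 + T*0 = -2 + 0 = -2)
r = 231 (r = (-7*6*11)/(-2) = -42*11*(-1/2) = -462*(-1/2) = 231)
d(63) - r = 63 - 1*231 = 63 - 231 = -168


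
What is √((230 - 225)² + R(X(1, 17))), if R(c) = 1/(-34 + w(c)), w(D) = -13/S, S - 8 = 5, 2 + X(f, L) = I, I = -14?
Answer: √30590/35 ≈ 4.9971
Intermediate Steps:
X(f, L) = -16 (X(f, L) = -2 - 14 = -16)
S = 13 (S = 8 + 5 = 13)
w(D) = -1 (w(D) = -13/13 = -13*1/13 = -1)
R(c) = -1/35 (R(c) = 1/(-34 - 1) = 1/(-35) = -1/35)
√((230 - 225)² + R(X(1, 17))) = √((230 - 225)² - 1/35) = √(5² - 1/35) = √(25 - 1/35) = √(874/35) = √30590/35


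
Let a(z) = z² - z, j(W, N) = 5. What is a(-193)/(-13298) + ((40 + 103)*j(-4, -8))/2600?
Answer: -675701/265960 ≈ -2.5406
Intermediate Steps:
a(-193)/(-13298) + ((40 + 103)*j(-4, -8))/2600 = -193*(-1 - 193)/(-13298) + ((40 + 103)*5)/2600 = -193*(-194)*(-1/13298) + (143*5)*(1/2600) = 37442*(-1/13298) + 715*(1/2600) = -18721/6649 + 11/40 = -675701/265960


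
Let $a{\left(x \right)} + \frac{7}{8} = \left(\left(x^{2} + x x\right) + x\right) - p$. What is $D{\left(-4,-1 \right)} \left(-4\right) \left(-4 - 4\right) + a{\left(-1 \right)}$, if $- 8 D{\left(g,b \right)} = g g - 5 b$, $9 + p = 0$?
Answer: $- \frac{599}{8} \approx -74.875$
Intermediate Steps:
$p = -9$ ($p = -9 + 0 = -9$)
$D{\left(g,b \right)} = - \frac{g^{2}}{8} + \frac{5 b}{8}$ ($D{\left(g,b \right)} = - \frac{g g - 5 b}{8} = - \frac{g^{2} - 5 b}{8} = - \frac{g^{2}}{8} + \frac{5 b}{8}$)
$a{\left(x \right)} = \frac{65}{8} + x + 2 x^{2}$ ($a{\left(x \right)} = - \frac{7}{8} - \left(-9 - x - x^{2} - x x\right) = - \frac{7}{8} + \left(\left(\left(x^{2} + x^{2}\right) + x\right) + 9\right) = - \frac{7}{8} + \left(\left(2 x^{2} + x\right) + 9\right) = - \frac{7}{8} + \left(\left(x + 2 x^{2}\right) + 9\right) = - \frac{7}{8} + \left(9 + x + 2 x^{2}\right) = \frac{65}{8} + x + 2 x^{2}$)
$D{\left(-4,-1 \right)} \left(-4\right) \left(-4 - 4\right) + a{\left(-1 \right)} = \left(- \frac{\left(-4\right)^{2}}{8} + \frac{5}{8} \left(-1\right)\right) \left(-4\right) \left(-4 - 4\right) + \left(\frac{65}{8} - 1 + 2 \left(-1\right)^{2}\right) = \left(\left(- \frac{1}{8}\right) 16 - \frac{5}{8}\right) \left(-4\right) \left(-4 - 4\right) + \left(\frac{65}{8} - 1 + 2 \cdot 1\right) = \left(-2 - \frac{5}{8}\right) \left(-4\right) \left(-8\right) + \left(\frac{65}{8} - 1 + 2\right) = \left(- \frac{21}{8}\right) \left(-4\right) \left(-8\right) + \frac{73}{8} = \frac{21}{2} \left(-8\right) + \frac{73}{8} = -84 + \frac{73}{8} = - \frac{599}{8}$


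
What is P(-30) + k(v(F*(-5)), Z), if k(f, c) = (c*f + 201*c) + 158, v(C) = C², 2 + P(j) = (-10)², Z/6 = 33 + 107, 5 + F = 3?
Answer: 253096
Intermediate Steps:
F = -2 (F = -5 + 3 = -2)
Z = 840 (Z = 6*(33 + 107) = 6*140 = 840)
P(j) = 98 (P(j) = -2 + (-10)² = -2 + 100 = 98)
k(f, c) = 158 + 201*c + c*f (k(f, c) = (201*c + c*f) + 158 = 158 + 201*c + c*f)
P(-30) + k(v(F*(-5)), Z) = 98 + (158 + 201*840 + 840*(-2*(-5))²) = 98 + (158 + 168840 + 840*10²) = 98 + (158 + 168840 + 840*100) = 98 + (158 + 168840 + 84000) = 98 + 252998 = 253096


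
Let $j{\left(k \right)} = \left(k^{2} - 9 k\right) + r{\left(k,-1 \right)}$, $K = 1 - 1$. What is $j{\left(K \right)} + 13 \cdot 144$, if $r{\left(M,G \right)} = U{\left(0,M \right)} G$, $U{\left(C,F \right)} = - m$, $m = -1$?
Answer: $1871$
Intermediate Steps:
$K = 0$
$U{\left(C,F \right)} = 1$ ($U{\left(C,F \right)} = \left(-1\right) \left(-1\right) = 1$)
$r{\left(M,G \right)} = G$ ($r{\left(M,G \right)} = 1 G = G$)
$j{\left(k \right)} = -1 + k^{2} - 9 k$ ($j{\left(k \right)} = \left(k^{2} - 9 k\right) - 1 = -1 + k^{2} - 9 k$)
$j{\left(K \right)} + 13 \cdot 144 = \left(-1 + 0^{2} - 0\right) + 13 \cdot 144 = \left(-1 + 0 + 0\right) + 1872 = -1 + 1872 = 1871$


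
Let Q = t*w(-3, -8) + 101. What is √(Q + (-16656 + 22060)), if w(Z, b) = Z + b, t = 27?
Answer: 2*√1302 ≈ 72.167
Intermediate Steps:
Q = -196 (Q = 27*(-3 - 8) + 101 = 27*(-11) + 101 = -297 + 101 = -196)
√(Q + (-16656 + 22060)) = √(-196 + (-16656 + 22060)) = √(-196 + 5404) = √5208 = 2*√1302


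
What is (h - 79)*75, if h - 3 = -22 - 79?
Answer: -13275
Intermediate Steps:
h = -98 (h = 3 + (-22 - 79) = 3 - 101 = -98)
(h - 79)*75 = (-98 - 79)*75 = -177*75 = -13275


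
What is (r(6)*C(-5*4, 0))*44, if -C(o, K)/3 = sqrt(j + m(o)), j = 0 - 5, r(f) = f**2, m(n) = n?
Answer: -23760*I ≈ -23760.0*I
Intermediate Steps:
j = -5
C(o, K) = -3*sqrt(-5 + o)
(r(6)*C(-5*4, 0))*44 = (6**2*(-3*sqrt(-5 - 5*4)))*44 = (36*(-3*sqrt(-5 - 20)))*44 = (36*(-15*I))*44 = -540*I*44 = -23760*I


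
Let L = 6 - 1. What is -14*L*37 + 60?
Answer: -2530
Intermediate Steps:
L = 5
-14*L*37 + 60 = -14*5*37 + 60 = -70*37 + 60 = -2590 + 60 = -2530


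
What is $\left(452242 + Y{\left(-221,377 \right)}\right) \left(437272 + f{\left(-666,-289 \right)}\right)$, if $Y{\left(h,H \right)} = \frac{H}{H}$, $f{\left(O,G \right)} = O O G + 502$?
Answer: $-57774002548130$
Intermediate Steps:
$f{\left(O,G \right)} = 502 + G O^{2}$ ($f{\left(O,G \right)} = O^{2} G + 502 = G O^{2} + 502 = 502 + G O^{2}$)
$Y{\left(h,H \right)} = 1$
$\left(452242 + Y{\left(-221,377 \right)}\right) \left(437272 + f{\left(-666,-289 \right)}\right) = \left(452242 + 1\right) \left(437272 + \left(502 - 289 \left(-666\right)^{2}\right)\right) = 452243 \left(437272 + \left(502 - 128187684\right)\right) = 452243 \left(437272 - 128187182\right) = 452243 \left(-127749910\right) = -57774002548130$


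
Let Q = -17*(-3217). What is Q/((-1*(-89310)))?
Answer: 54689/89310 ≈ 0.61235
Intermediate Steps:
Q = 54689
Q/((-1*(-89310))) = 54689/((-1*(-89310))) = 54689/89310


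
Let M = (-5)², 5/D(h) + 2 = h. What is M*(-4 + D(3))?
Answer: 25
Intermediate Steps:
D(h) = 5/(-2 + h)
M = 25
M*(-4 + D(3)) = 25*(-4 + 5/(-2 + 3)) = 25*(-4 + 5/1) = 25*(-4 + 5*1) = 25*(-4 + 5) = 25*1 = 25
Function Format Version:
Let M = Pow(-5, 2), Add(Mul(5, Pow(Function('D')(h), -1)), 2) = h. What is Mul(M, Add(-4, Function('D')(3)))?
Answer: 25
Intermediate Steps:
Function('D')(h) = Mul(5, Pow(Add(-2, h), -1))
M = 25
Mul(M, Add(-4, Function('D')(3))) = Mul(25, Add(-4, Mul(5, Pow(Add(-2, 3), -1)))) = Mul(25, Add(-4, Mul(5, Pow(1, -1)))) = Mul(25, Add(-4, Mul(5, 1))) = Mul(25, Add(-4, 5)) = Mul(25, 1) = 25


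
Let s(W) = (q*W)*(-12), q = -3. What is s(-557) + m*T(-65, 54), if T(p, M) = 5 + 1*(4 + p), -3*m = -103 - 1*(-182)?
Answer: -55732/3 ≈ -18577.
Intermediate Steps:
m = -79/3 (m = -(-103 - 1*(-182))/3 = -(-103 + 182)/3 = -⅓*79 = -79/3 ≈ -26.333)
T(p, M) = 9 + p (T(p, M) = 5 + (4 + p) = 9 + p)
s(W) = 36*W (s(W) = -3*W*(-12) = 36*W)
s(-557) + m*T(-65, 54) = 36*(-557) - 79*(9 - 65)/3 = -20052 - 79/3*(-56) = -20052 + 4424/3 = -55732/3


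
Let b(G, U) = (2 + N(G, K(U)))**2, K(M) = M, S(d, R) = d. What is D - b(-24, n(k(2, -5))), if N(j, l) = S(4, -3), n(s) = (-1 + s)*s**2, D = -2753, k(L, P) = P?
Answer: -2789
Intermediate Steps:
n(s) = s**2*(-1 + s)
N(j, l) = 4
b(G, U) = 36 (b(G, U) = (2 + 4)**2 = 6**2 = 36)
D - b(-24, n(k(2, -5))) = -2753 - 1*36 = -2753 - 36 = -2789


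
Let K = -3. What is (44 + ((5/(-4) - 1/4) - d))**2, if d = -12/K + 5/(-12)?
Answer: 218089/144 ≈ 1514.5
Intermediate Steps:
d = 43/12 (d = -12/(-3) + 5/(-12) = -12*(-1/3) + 5*(-1/12) = 4 - 5/12 = 43/12 ≈ 3.5833)
(44 + ((5/(-4) - 1/4) - d))**2 = (44 + ((5/(-4) - 1/4) - 1*43/12))**2 = (44 + ((5*(-1/4) - 1*1/4) - 43/12))**2 = (44 + ((-5/4 - 1/4) - 43/12))**2 = (44 + (-3/2 - 43/12))**2 = (44 - 61/12)**2 = (467/12)**2 = 218089/144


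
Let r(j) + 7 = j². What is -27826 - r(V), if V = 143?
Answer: -48268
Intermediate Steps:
r(j) = -7 + j²
-27826 - r(V) = -27826 - (-7 + 143²) = -27826 - (-7 + 20449) = -27826 - 1*20442 = -27826 - 20442 = -48268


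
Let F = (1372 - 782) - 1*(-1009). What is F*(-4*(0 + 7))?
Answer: -44772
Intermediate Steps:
F = 1599 (F = 590 + 1009 = 1599)
F*(-4*(0 + 7)) = 1599*(-4*(0 + 7)) = 1599*(-4*7) = 1599*(-28) = -44772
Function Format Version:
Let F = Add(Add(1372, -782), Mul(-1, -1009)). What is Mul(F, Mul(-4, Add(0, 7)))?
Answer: -44772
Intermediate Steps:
F = 1599 (F = Add(590, 1009) = 1599)
Mul(F, Mul(-4, Add(0, 7))) = Mul(1599, Mul(-4, Add(0, 7))) = Mul(1599, Mul(-4, 7)) = Mul(1599, -28) = -44772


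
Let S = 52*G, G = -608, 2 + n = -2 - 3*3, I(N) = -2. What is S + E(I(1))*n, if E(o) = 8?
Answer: -31720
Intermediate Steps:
n = -13 (n = -2 + (-2 - 3*3) = -2 + (-2 - 9) = -2 - 11 = -13)
S = -31616 (S = 52*(-608) = -31616)
S + E(I(1))*n = -31616 + 8*(-13) = -31616 - 104 = -31720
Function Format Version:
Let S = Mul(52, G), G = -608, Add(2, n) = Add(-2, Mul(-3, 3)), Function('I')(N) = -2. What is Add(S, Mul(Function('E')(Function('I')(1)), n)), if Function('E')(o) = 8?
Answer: -31720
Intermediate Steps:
n = -13 (n = Add(-2, Add(-2, Mul(-3, 3))) = Add(-2, Add(-2, -9)) = Add(-2, -11) = -13)
S = -31616 (S = Mul(52, -608) = -31616)
Add(S, Mul(Function('E')(Function('I')(1)), n)) = Add(-31616, Mul(8, -13)) = Add(-31616, -104) = -31720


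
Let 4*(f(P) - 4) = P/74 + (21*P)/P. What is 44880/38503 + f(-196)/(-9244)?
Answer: 61351929247/52676416336 ≈ 1.1647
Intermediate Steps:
f(P) = 37/4 + P/296 (f(P) = 4 + (P/74 + (21*P)/P)/4 = 4 + (P*(1/74) + 21)/4 = 4 + (P/74 + 21)/4 = 4 + (21 + P/74)/4 = 4 + (21/4 + P/296) = 37/4 + P/296)
44880/38503 + f(-196)/(-9244) = 44880/38503 + (37/4 + (1/296)*(-196))/(-9244) = 44880*(1/38503) + (37/4 - 49/74)*(-1/9244) = 44880/38503 + (1271/148)*(-1/9244) = 44880/38503 - 1271/1368112 = 61351929247/52676416336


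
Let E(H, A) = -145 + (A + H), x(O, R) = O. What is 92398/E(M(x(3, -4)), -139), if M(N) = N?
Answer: -92398/281 ≈ -328.82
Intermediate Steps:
E(H, A) = -145 + A + H
92398/E(M(x(3, -4)), -139) = 92398/(-145 - 139 + 3) = 92398/(-281) = 92398*(-1/281) = -92398/281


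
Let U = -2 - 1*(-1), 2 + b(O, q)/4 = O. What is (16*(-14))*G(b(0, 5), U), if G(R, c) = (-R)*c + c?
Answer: 2016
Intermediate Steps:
b(O, q) = -8 + 4*O
U = -1 (U = -2 + 1 = -1)
G(R, c) = c - R*c (G(R, c) = -R*c + c = c - R*c)
(16*(-14))*G(b(0, 5), U) = (16*(-14))*(-(1 - (-8 + 4*0))) = -(-224)*(1 - (-8 + 0)) = -(-224)*(1 - 1*(-8)) = -(-224)*(1 + 8) = -(-224)*9 = -224*(-9) = 2016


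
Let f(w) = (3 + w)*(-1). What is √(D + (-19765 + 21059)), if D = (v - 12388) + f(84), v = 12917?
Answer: 2*√434 ≈ 41.665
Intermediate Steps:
f(w) = -3 - w
D = 442 (D = (12917 - 12388) + (-3 - 1*84) = 529 + (-3 - 84) = 529 - 87 = 442)
√(D + (-19765 + 21059)) = √(442 + (-19765 + 21059)) = √(442 + 1294) = √1736 = 2*√434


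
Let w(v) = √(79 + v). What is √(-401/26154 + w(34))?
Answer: √(-1165306 + 76003524*√113)/8718 ≈ 3.2580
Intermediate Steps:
√(-401/26154 + w(34)) = √(-401/26154 + √(79 + 34)) = √(-401*1/26154 + √113) = √(-401/26154 + √113)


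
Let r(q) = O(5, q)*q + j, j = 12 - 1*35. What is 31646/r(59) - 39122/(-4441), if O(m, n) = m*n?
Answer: 410279245/38596731 ≈ 10.630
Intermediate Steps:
j = -23 (j = 12 - 35 = -23)
r(q) = -23 + 5*q² (r(q) = (5*q)*q - 23 = 5*q² - 23 = -23 + 5*q²)
31646/r(59) - 39122/(-4441) = 31646/(-23 + 5*59²) - 39122/(-4441) = 31646/(-23 + 5*3481) - 39122*(-1/4441) = 31646/(-23 + 17405) + 39122/4441 = 31646/17382 + 39122/4441 = 31646*(1/17382) + 39122/4441 = 15823/8691 + 39122/4441 = 410279245/38596731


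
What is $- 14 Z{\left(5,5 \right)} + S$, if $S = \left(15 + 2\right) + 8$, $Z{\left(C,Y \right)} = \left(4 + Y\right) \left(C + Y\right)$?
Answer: $-1235$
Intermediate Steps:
$S = 25$ ($S = 17 + 8 = 25$)
$- 14 Z{\left(5,5 \right)} + S = - 14 \left(5^{2} + 4 \cdot 5 + 4 \cdot 5 + 5 \cdot 5\right) + 25 = - 14 \left(25 + 20 + 20 + 25\right) + 25 = \left(-14\right) 90 + 25 = -1260 + 25 = -1235$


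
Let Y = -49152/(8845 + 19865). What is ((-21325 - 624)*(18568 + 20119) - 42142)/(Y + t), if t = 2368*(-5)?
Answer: 4063341157425/56662592 ≈ 71711.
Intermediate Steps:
Y = -8192/4785 (Y = -49152/28710 = -49152*1/28710 = -8192/4785 ≈ -1.7120)
t = -11840
((-21325 - 624)*(18568 + 20119) - 42142)/(Y + t) = ((-21325 - 624)*(18568 + 20119) - 42142)/(-8192/4785 - 11840) = (-21949*38687 - 42142)/(-56662592/4785) = (-849140963 - 42142)*(-4785/56662592) = -849183105*(-4785/56662592) = 4063341157425/56662592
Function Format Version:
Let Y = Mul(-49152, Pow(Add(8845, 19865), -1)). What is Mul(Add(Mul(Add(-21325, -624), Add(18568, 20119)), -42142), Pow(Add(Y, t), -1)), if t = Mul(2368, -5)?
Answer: Rational(4063341157425, 56662592) ≈ 71711.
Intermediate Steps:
Y = Rational(-8192, 4785) (Y = Mul(-49152, Pow(28710, -1)) = Mul(-49152, Rational(1, 28710)) = Rational(-8192, 4785) ≈ -1.7120)
t = -11840
Mul(Add(Mul(Add(-21325, -624), Add(18568, 20119)), -42142), Pow(Add(Y, t), -1)) = Mul(Add(Mul(Add(-21325, -624), Add(18568, 20119)), -42142), Pow(Add(Rational(-8192, 4785), -11840), -1)) = Mul(Add(Mul(-21949, 38687), -42142), Pow(Rational(-56662592, 4785), -1)) = Mul(Add(-849140963, -42142), Rational(-4785, 56662592)) = Mul(-849183105, Rational(-4785, 56662592)) = Rational(4063341157425, 56662592)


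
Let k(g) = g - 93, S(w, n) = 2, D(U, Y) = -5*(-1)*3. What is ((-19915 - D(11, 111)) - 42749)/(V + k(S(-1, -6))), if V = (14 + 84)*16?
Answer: -62679/1477 ≈ -42.437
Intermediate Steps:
D(U, Y) = 15 (D(U, Y) = 5*3 = 15)
V = 1568 (V = 98*16 = 1568)
k(g) = -93 + g
((-19915 - D(11, 111)) - 42749)/(V + k(S(-1, -6))) = ((-19915 - 1*15) - 42749)/(1568 + (-93 + 2)) = ((-19915 - 15) - 42749)/(1568 - 91) = (-19930 - 42749)/1477 = -62679*1/1477 = -62679/1477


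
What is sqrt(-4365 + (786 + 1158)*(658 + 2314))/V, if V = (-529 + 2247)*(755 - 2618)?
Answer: -sqrt(641467)/1066878 ≈ -0.00075071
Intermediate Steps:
V = -3200634 (V = 1718*(-1863) = -3200634)
sqrt(-4365 + (786 + 1158)*(658 + 2314))/V = sqrt(-4365 + (786 + 1158)*(658 + 2314))/(-3200634) = sqrt(-4365 + 1944*2972)*(-1/3200634) = sqrt(-4365 + 5777568)*(-1/3200634) = sqrt(5773203)*(-1/3200634) = (3*sqrt(641467))*(-1/3200634) = -sqrt(641467)/1066878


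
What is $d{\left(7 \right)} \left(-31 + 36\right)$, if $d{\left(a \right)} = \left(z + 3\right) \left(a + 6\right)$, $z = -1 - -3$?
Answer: $325$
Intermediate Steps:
$z = 2$ ($z = -1 + 3 = 2$)
$d{\left(a \right)} = 30 + 5 a$ ($d{\left(a \right)} = \left(2 + 3\right) \left(a + 6\right) = 5 \left(6 + a\right) = 30 + 5 a$)
$d{\left(7 \right)} \left(-31 + 36\right) = \left(30 + 5 \cdot 7\right) \left(-31 + 36\right) = \left(30 + 35\right) 5 = 65 \cdot 5 = 325$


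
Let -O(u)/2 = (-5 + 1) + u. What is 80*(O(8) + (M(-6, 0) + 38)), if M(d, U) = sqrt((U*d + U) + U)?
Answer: 2400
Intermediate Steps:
M(d, U) = sqrt(2*U + U*d) (M(d, U) = sqrt((U + U*d) + U) = sqrt(2*U + U*d))
O(u) = 8 - 2*u (O(u) = -2*((-5 + 1) + u) = -2*(-4 + u) = 8 - 2*u)
80*(O(8) + (M(-6, 0) + 38)) = 80*((8 - 2*8) + (sqrt(0*(2 - 6)) + 38)) = 80*((8 - 16) + (sqrt(0*(-4)) + 38)) = 80*(-8 + (sqrt(0) + 38)) = 80*(-8 + (0 + 38)) = 80*(-8 + 38) = 80*30 = 2400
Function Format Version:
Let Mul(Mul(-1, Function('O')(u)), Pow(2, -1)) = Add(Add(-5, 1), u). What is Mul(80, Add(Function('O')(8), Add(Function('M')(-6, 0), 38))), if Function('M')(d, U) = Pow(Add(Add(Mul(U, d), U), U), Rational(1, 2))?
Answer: 2400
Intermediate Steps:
Function('M')(d, U) = Pow(Add(Mul(2, U), Mul(U, d)), Rational(1, 2)) (Function('M')(d, U) = Pow(Add(Add(U, Mul(U, d)), U), Rational(1, 2)) = Pow(Add(Mul(2, U), Mul(U, d)), Rational(1, 2)))
Function('O')(u) = Add(8, Mul(-2, u)) (Function('O')(u) = Mul(-2, Add(Add(-5, 1), u)) = Mul(-2, Add(-4, u)) = Add(8, Mul(-2, u)))
Mul(80, Add(Function('O')(8), Add(Function('M')(-6, 0), 38))) = Mul(80, Add(Add(8, Mul(-2, 8)), Add(Pow(Mul(0, Add(2, -6)), Rational(1, 2)), 38))) = Mul(80, Add(Add(8, -16), Add(Pow(Mul(0, -4), Rational(1, 2)), 38))) = Mul(80, Add(-8, Add(Pow(0, Rational(1, 2)), 38))) = Mul(80, Add(-8, Add(0, 38))) = Mul(80, Add(-8, 38)) = Mul(80, 30) = 2400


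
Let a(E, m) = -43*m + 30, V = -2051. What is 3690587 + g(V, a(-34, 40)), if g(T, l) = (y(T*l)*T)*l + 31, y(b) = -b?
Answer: -12014469425482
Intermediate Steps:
a(E, m) = 30 - 43*m
g(T, l) = 31 - T²*l² (g(T, l) = ((-T*l)*T)*l + 31 = (-l*T²)*l + 31 = -T²*l² + 31 = 31 - T²*l²)
3690587 + g(V, a(-34, 40)) = 3690587 + (31 - 1*(-2051)²*(30 - 43*40)²) = 3690587 + (31 - 1*4206601*(30 - 1720)²) = 3690587 + (31 - 1*4206601*(-1690)²) = 3690587 + (31 - 1*4206601*2856100) = 3690587 + (31 - 12014473116100) = 3690587 - 12014473116069 = -12014469425482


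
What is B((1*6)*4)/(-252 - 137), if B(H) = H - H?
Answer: 0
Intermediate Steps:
B(H) = 0
B((1*6)*4)/(-252 - 137) = 0/(-252 - 137) = 0/(-389) = 0*(-1/389) = 0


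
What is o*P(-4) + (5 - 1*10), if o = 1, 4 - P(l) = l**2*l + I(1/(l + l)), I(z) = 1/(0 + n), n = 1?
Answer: 62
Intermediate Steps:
I(z) = 1 (I(z) = 1/(0 + 1) = 1/1 = 1)
P(l) = 3 - l**3 (P(l) = 4 - (l**2*l + 1) = 4 - (l**3 + 1) = 4 - (1 + l**3) = 4 + (-1 - l**3) = 3 - l**3)
o*P(-4) + (5 - 1*10) = 1*(3 - 1*(-4)**3) + (5 - 1*10) = 1*(3 - 1*(-64)) + (5 - 10) = 1*(3 + 64) - 5 = 1*67 - 5 = 67 - 5 = 62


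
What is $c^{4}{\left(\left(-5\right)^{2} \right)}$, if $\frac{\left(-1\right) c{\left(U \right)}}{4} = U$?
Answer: $100000000$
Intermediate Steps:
$c{\left(U \right)} = - 4 U$
$c^{4}{\left(\left(-5\right)^{2} \right)} = \left(- 4 \left(-5\right)^{2}\right)^{4} = \left(\left(-4\right) 25\right)^{4} = \left(-100\right)^{4} = 100000000$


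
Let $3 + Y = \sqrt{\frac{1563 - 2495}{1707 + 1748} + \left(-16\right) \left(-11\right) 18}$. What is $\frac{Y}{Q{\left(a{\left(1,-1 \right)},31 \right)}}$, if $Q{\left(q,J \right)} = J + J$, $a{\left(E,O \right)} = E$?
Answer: $- \frac{3}{62} + \frac{\sqrt{9453318785}}{107105} \approx 0.8594$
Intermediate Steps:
$Q{\left(q,J \right)} = 2 J$
$Y = -3 + \frac{2 \sqrt{9453318785}}{3455}$ ($Y = -3 + \sqrt{\frac{1563 - 2495}{1707 + 1748} + \left(-16\right) \left(-11\right) 18} = -3 + \sqrt{- \frac{932}{3455} + 176 \cdot 18} = -3 + \sqrt{\left(-932\right) \frac{1}{3455} + 3168} = -3 + \sqrt{- \frac{932}{3455} + 3168} = -3 + \sqrt{\frac{10944508}{3455}} = -3 + \frac{2 \sqrt{9453318785}}{3455} \approx 53.283$)
$\frac{Y}{Q{\left(a{\left(1,-1 \right)},31 \right)}} = \frac{-3 + \frac{2 \sqrt{9453318785}}{3455}}{2 \cdot 31} = \frac{-3 + \frac{2 \sqrt{9453318785}}{3455}}{62} = \left(-3 + \frac{2 \sqrt{9453318785}}{3455}\right) \frac{1}{62} = - \frac{3}{62} + \frac{\sqrt{9453318785}}{107105}$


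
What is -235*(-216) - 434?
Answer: 50326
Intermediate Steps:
-235*(-216) - 434 = 50760 - 434 = 50326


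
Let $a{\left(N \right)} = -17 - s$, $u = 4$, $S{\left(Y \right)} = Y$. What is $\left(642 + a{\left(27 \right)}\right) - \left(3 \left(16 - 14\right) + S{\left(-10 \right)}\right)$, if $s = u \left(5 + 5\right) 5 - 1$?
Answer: $430$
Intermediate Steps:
$s = 199$ ($s = 4 \left(5 + 5\right) 5 - 1 = 4 \cdot 10 \cdot 5 - 1 = 40 \cdot 5 - 1 = 200 - 1 = 199$)
$a{\left(N \right)} = -216$ ($a{\left(N \right)} = -17 - 199 = -216$)
$\left(642 + a{\left(27 \right)}\right) - \left(3 \left(16 - 14\right) + S{\left(-10 \right)}\right) = \left(642 - 216\right) - \left(-10 + 3 \left(16 - 14\right)\right) = 426 + \left(\left(-3\right) 2 + 10\right) = 426 + \left(-6 + 10\right) = 426 + 4 = 430$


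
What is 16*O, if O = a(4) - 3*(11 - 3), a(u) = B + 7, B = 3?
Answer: -224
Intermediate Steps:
a(u) = 10 (a(u) = 3 + 7 = 10)
O = -14 (O = 10 - 3*(11 - 3) = 10 - 3*8 = 10 - 1*24 = 10 - 24 = -14)
16*O = 16*(-14) = -224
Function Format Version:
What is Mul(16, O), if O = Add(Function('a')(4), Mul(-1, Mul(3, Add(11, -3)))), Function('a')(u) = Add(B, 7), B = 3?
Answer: -224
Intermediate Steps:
Function('a')(u) = 10 (Function('a')(u) = Add(3, 7) = 10)
O = -14 (O = Add(10, Mul(-1, Mul(3, Add(11, -3)))) = Add(10, Mul(-1, Mul(3, 8))) = Add(10, Mul(-1, 24)) = Add(10, -24) = -14)
Mul(16, O) = Mul(16, -14) = -224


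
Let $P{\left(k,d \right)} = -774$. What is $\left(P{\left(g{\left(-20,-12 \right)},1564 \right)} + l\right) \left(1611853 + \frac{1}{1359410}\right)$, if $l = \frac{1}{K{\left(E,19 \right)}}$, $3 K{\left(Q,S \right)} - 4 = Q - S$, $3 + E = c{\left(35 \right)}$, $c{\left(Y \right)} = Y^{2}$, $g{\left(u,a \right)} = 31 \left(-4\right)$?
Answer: $- \frac{409404605672080233}{328161574} \approx -1.2476 \cdot 10^{9}$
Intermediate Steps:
$g{\left(u,a \right)} = -124$
$E = 1222$ ($E = -3 + 35^{2} = -3 + 1225 = 1222$)
$K{\left(Q,S \right)} = \frac{4}{3} - \frac{S}{3} + \frac{Q}{3}$ ($K{\left(Q,S \right)} = \frac{4}{3} + \frac{Q - S}{3} = \frac{4}{3} + \left(- \frac{S}{3} + \frac{Q}{3}\right) = \frac{4}{3} - \frac{S}{3} + \frac{Q}{3}$)
$l = \frac{3}{1207}$ ($l = \frac{1}{\frac{4}{3} - \frac{19}{3} + \frac{1}{3} \cdot 1222} = \frac{1}{\frac{4}{3} - \frac{19}{3} + \frac{1222}{3}} = \frac{1}{\frac{1207}{3}} = \frac{3}{1207} \approx 0.0024855$)
$\left(P{\left(g{\left(-20,-12 \right)},1564 \right)} + l\right) \left(1611853 + \frac{1}{1359410}\right) = \left(-774 + \frac{3}{1207}\right) \left(1611853 + \frac{1}{1359410}\right) = - \frac{934215 \left(1611853 + \frac{1}{1359410}\right)}{1207} = \left(- \frac{934215}{1207}\right) \frac{2191169086731}{1359410} = - \frac{409404605672080233}{328161574}$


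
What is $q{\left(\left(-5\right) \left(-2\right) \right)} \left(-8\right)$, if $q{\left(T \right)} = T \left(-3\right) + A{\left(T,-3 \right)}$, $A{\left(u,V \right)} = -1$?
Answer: $248$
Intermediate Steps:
$q{\left(T \right)} = -1 - 3 T$ ($q{\left(T \right)} = T \left(-3\right) - 1 = - 3 T - 1 = -1 - 3 T$)
$q{\left(\left(-5\right) \left(-2\right) \right)} \left(-8\right) = \left(-1 - 3 \left(\left(-5\right) \left(-2\right)\right)\right) \left(-8\right) = \left(-1 - 30\right) \left(-8\right) = \left(-31\right) \left(-8\right) = 248$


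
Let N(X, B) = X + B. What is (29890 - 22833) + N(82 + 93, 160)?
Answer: 7392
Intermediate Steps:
N(X, B) = B + X
(29890 - 22833) + N(82 + 93, 160) = (29890 - 22833) + (160 + (82 + 93)) = 7057 + (160 + 175) = 7057 + 335 = 7392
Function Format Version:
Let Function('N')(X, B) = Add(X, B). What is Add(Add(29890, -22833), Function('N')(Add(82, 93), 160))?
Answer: 7392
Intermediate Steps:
Function('N')(X, B) = Add(B, X)
Add(Add(29890, -22833), Function('N')(Add(82, 93), 160)) = Add(Add(29890, -22833), Add(160, Add(82, 93))) = Add(7057, Add(160, 175)) = Add(7057, 335) = 7392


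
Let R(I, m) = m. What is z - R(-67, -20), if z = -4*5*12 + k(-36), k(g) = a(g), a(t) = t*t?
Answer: 1076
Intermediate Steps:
a(t) = t²
k(g) = g²
z = 1056 (z = -4*5*12 + (-36)² = -20*12 + 1296 = -240 + 1296 = 1056)
z - R(-67, -20) = 1056 - 1*(-20) = 1056 + 20 = 1076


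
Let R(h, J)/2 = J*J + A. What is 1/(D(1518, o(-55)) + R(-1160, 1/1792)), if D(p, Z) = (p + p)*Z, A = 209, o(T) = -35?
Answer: -1605632/169943302143 ≈ -9.4480e-6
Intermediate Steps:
R(h, J) = 418 + 2*J**2 (R(h, J) = 2*(J*J + 209) = 2*(J**2 + 209) = 2*(209 + J**2) = 418 + 2*J**2)
D(p, Z) = 2*Z*p (D(p, Z) = (2*p)*Z = 2*Z*p)
1/(D(1518, o(-55)) + R(-1160, 1/1792)) = 1/(2*(-35)*1518 + (418 + 2*(1/1792)**2)) = 1/(-106260 + (418 + 2*(1/1792)**2)) = 1/(-106260 + (418 + 2*(1/3211264))) = 1/(-106260 + (418 + 1/1605632)) = 1/(-106260 + 671154177/1605632) = 1/(-169943302143/1605632) = -1605632/169943302143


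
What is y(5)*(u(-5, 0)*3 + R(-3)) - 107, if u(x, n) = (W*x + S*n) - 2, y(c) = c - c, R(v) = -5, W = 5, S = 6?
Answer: -107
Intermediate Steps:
y(c) = 0
u(x, n) = -2 + 5*x + 6*n (u(x, n) = (5*x + 6*n) - 2 = -2 + 5*x + 6*n)
y(5)*(u(-5, 0)*3 + R(-3)) - 107 = 0*((-2 + 5*(-5) + 6*0)*3 - 5) - 107 = 0*((-2 - 25 + 0)*3 - 5) - 107 = 0*(-27*3 - 5) - 107 = 0*(-81 - 5) - 107 = 0*(-86) - 107 = 0 - 107 = -107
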